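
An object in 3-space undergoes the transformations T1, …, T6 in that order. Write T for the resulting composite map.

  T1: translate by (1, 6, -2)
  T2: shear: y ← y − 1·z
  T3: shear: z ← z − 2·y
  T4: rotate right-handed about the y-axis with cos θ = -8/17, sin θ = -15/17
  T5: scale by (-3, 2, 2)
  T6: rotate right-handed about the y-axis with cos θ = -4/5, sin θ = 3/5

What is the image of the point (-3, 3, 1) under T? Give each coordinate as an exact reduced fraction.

T1 translate by (1, 6, -2): (-3, 3, 1) → (-2, 9, -1)
T2 shear: y ← y − 1·z: (-2, 9, -1) → (-2, 10, -1)
T3 shear: z ← z − 2·y: (-2, 10, -1) → (-2, 10, -21)
T4 rotate right-handed about the y-axis with cos θ = -8/17, sin θ = -15/17: (-2, 10, -21) → (331/17, 10, 138/17)
T5 scale by (-3, 2, 2): (331/17, 10, 138/17) → (-993/17, 20, 276/17)
T6 rotate right-handed about the y-axis with cos θ = -4/5, sin θ = 3/5: (-993/17, 20, 276/17) → (960/17, 20, 375/17)

T(p) = (960/17, 20, 375/17)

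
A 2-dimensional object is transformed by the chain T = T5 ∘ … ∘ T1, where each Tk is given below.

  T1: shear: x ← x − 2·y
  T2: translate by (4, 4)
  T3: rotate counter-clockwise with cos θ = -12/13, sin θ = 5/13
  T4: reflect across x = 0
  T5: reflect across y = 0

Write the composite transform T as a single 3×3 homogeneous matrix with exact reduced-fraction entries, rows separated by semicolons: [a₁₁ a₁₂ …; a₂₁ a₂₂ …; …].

T1 = [1 -2 0; 0 1 0; 0 0 1]
T2·T1 = [1 -2 4; 0 1 4; 0 0 1]
T3·…·T1 = [-12/13 19/13 -68/13; 5/13 -22/13 -28/13; 0 0 1]
T4·…·T1 = [12/13 -19/13 68/13; 5/13 -22/13 -28/13; 0 0 1]
T5·…·T1 = [12/13 -19/13 68/13; -5/13 22/13 28/13; 0 0 1]

T = [12/13 -19/13 68/13; -5/13 22/13 28/13; 0 0 1]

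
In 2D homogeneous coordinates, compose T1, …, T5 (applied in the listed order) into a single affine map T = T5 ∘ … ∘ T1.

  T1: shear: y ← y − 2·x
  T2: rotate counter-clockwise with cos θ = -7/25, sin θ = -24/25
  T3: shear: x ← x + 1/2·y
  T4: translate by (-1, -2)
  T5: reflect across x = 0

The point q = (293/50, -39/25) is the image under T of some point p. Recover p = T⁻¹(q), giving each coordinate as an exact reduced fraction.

p = (1, -3)

T1 = [1 0 0; -2 1 0; 0 0 1]
T2·T1 = [-11/5 24/25 0; -2/5 -7/25 0; 0 0 1]
T3·…·T1 = [-12/5 41/50 0; -2/5 -7/25 0; 0 0 1]
T4·…·T1 = [-12/5 41/50 -1; -2/5 -7/25 -2; 0 0 1]
T5·…·T1 = [12/5 -41/50 1; -2/5 -7/25 -2; 0 0 1]
det M = -1; M⁻¹ = [7/25 -41/50 -48/25; -2/5 -12/5 -22/5; 0 0 1]
M⁻¹ · (293/50, -39/25)ᵀ = (1, -3)ᵀ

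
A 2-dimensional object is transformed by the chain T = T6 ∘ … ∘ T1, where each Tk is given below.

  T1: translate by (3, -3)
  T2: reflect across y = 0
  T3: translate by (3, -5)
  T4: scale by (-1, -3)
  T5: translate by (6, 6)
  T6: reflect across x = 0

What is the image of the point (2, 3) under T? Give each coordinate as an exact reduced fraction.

T(p) = (2, 21)

T1 translate by (3, -3): (2, 3) → (5, 0)
T2 reflect across y = 0: (5, 0) → (5, 0)
T3 translate by (3, -5): (5, 0) → (8, -5)
T4 scale by (-1, -3): (8, -5) → (-8, 15)
T5 translate by (6, 6): (-8, 15) → (-2, 21)
T6 reflect across x = 0: (-2, 21) → (2, 21)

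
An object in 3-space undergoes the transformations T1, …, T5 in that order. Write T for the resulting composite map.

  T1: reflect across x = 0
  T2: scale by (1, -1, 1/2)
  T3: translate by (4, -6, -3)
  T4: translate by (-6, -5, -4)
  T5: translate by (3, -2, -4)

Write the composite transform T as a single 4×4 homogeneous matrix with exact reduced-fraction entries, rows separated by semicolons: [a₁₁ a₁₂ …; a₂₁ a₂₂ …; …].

T = [-1 0 0 1; 0 -1 0 -13; 0 0 1/2 -11; 0 0 0 1]

T1 = [-1 0 0 0; 0 1 0 0; 0 0 1 0; 0 0 0 1]
T2·T1 = [-1 0 0 0; 0 -1 0 0; 0 0 1/2 0; 0 0 0 1]
T3·…·T1 = [-1 0 0 4; 0 -1 0 -6; 0 0 1/2 -3; 0 0 0 1]
T4·…·T1 = [-1 0 0 -2; 0 -1 0 -11; 0 0 1/2 -7; 0 0 0 1]
T5·…·T1 = [-1 0 0 1; 0 -1 0 -13; 0 0 1/2 -11; 0 0 0 1]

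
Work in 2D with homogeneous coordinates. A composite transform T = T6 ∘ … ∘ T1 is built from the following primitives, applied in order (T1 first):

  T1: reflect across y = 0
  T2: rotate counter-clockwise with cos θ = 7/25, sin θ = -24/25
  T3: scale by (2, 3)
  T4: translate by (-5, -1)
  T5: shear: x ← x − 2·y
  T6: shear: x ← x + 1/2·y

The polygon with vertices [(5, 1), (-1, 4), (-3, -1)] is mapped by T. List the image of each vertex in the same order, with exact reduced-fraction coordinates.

T1 reflect across y = 0: (5, 1) → (5, -1); (-1, 4) → (-1, -4); (-3, -1) → (-3, 1)
T2 rotate counter-clockwise with cos θ = 7/25, sin θ = -24/25: (5, -1) → (11/25, -127/25); (-1, -4) → (-103/25, -4/25); (-3, 1) → (3/25, 79/25)
T3 scale by (2, 3): (11/25, -127/25) → (22/25, -381/25); (-103/25, -4/25) → (-206/25, -12/25); (3/25, 79/25) → (6/25, 237/25)
T4 translate by (-5, -1): (22/25, -381/25) → (-103/25, -406/25); (-206/25, -12/25) → (-331/25, -37/25); (6/25, 237/25) → (-119/25, 212/25)
T5 shear: x ← x − 2·y: (-103/25, -406/25) → (709/25, -406/25); (-331/25, -37/25) → (-257/25, -37/25); (-119/25, 212/25) → (-543/25, 212/25)
T6 shear: x ← x + 1/2·y: (709/25, -406/25) → (506/25, -406/25); (-257/25, -37/25) → (-551/50, -37/25); (-543/25, 212/25) → (-437/25, 212/25)

image vertices: (506/25, -406/25), (-551/50, -37/25), (-437/25, 212/25)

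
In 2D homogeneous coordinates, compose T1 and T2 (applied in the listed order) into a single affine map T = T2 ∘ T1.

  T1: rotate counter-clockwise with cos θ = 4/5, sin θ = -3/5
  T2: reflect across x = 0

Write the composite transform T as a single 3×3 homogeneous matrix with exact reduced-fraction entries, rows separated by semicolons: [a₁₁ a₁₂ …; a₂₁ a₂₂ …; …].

T1 = [4/5 3/5 0; -3/5 4/5 0; 0 0 1]
T2·T1 = [-4/5 -3/5 0; -3/5 4/5 0; 0 0 1]

T = [-4/5 -3/5 0; -3/5 4/5 0; 0 0 1]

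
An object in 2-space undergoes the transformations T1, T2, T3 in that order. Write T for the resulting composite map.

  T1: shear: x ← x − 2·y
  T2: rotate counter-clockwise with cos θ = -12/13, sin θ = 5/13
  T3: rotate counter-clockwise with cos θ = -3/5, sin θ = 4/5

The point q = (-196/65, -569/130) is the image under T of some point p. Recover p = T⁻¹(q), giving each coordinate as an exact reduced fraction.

p = (-9/2, -4)

T1 = [1 -2 0; 0 1 0; 0 0 1]
T2·T1 = [-12/13 19/13 0; 5/13 -22/13 0; 0 0 1]
T3·…·T1 = [16/65 31/65 0; -63/65 142/65 0; 0 0 1]
det M = 1; M⁻¹ = [142/65 -31/65 0; 63/65 16/65 0; 0 0 1]
M⁻¹ · (-196/65, -569/130)ᵀ = (-9/2, -4)ᵀ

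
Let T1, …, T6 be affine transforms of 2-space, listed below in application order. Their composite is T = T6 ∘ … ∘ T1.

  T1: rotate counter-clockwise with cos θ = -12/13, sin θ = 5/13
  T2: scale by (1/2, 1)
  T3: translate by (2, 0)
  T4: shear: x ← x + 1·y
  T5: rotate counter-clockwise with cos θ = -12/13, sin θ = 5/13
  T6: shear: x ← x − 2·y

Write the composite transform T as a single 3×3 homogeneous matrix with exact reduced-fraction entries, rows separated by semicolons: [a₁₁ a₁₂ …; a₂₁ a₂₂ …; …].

T1 = [-12/13 -5/13 0; 5/13 -12/13 0; 0 0 1]
T2·T1 = [-6/13 -5/26 0; 5/13 -12/13 0; 0 0 1]
T3·…·T1 = [-6/13 -5/26 2; 5/13 -12/13 0; 0 0 1]
T4·…·T1 = [-1/13 -29/26 2; 5/13 -12/13 0; 0 0 1]
T5·…·T1 = [-1/13 18/13 -24/13; -5/13 11/26 10/13; 0 0 1]
T6·…·T1 = [9/13 7/13 -44/13; -5/13 11/26 10/13; 0 0 1]

T = [9/13 7/13 -44/13; -5/13 11/26 10/13; 0 0 1]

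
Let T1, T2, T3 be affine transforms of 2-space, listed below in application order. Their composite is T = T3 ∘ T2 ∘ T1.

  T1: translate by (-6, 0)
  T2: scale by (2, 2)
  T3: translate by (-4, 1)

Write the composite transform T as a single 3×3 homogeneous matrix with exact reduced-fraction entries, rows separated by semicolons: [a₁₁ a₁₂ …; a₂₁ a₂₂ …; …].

T = [2 0 -16; 0 2 1; 0 0 1]

T1 = [1 0 -6; 0 1 0; 0 0 1]
T2·T1 = [2 0 -12; 0 2 0; 0 0 1]
T3·…·T1 = [2 0 -16; 0 2 1; 0 0 1]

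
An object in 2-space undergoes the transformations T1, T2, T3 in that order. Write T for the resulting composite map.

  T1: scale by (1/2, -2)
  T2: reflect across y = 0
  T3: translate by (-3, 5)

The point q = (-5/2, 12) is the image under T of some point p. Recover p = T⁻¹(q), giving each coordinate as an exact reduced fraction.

p = (1, 7/2)

T1 = [1/2 0 0; 0 -2 0; 0 0 1]
T2·T1 = [1/2 0 0; 0 2 0; 0 0 1]
T3·…·T1 = [1/2 0 -3; 0 2 5; 0 0 1]
det M = 1; M⁻¹ = [2 0 6; 0 1/2 -5/2; 0 0 1]
M⁻¹ · (-5/2, 12)ᵀ = (1, 7/2)ᵀ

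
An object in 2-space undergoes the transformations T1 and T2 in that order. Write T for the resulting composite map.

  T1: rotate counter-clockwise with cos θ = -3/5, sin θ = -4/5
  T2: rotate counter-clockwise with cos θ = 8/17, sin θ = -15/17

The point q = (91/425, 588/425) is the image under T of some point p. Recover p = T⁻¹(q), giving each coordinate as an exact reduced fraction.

p = (0, -7/5)

T1 = [-3/5 4/5 0; -4/5 -3/5 0; 0 0 1]
T2·T1 = [-84/85 -13/85 0; 13/85 -84/85 0; 0 0 1]
det M = 1; M⁻¹ = [-84/85 13/85 0; -13/85 -84/85 0; 0 0 1]
M⁻¹ · (91/425, 588/425)ᵀ = (0, -7/5)ᵀ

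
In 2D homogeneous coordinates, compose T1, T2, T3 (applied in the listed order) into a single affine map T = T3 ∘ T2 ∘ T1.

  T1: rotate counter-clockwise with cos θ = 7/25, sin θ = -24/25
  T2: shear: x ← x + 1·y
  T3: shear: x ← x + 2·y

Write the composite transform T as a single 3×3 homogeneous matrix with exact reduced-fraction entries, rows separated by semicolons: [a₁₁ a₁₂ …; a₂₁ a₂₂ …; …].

T = [-13/5 9/5 0; -24/25 7/25 0; 0 0 1]

T1 = [7/25 24/25 0; -24/25 7/25 0; 0 0 1]
T2·T1 = [-17/25 31/25 0; -24/25 7/25 0; 0 0 1]
T3·…·T1 = [-13/5 9/5 0; -24/25 7/25 0; 0 0 1]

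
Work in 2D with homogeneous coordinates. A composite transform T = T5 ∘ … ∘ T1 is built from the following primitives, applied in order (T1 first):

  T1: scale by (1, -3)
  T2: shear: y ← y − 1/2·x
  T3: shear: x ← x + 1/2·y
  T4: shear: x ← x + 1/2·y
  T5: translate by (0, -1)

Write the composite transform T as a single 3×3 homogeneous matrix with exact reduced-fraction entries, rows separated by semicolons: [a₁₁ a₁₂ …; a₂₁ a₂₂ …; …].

T = [1/2 -3 0; -1/2 -3 -1; 0 0 1]

T1 = [1 0 0; 0 -3 0; 0 0 1]
T2·T1 = [1 0 0; -1/2 -3 0; 0 0 1]
T3·…·T1 = [3/4 -3/2 0; -1/2 -3 0; 0 0 1]
T4·…·T1 = [1/2 -3 0; -1/2 -3 0; 0 0 1]
T5·…·T1 = [1/2 -3 0; -1/2 -3 -1; 0 0 1]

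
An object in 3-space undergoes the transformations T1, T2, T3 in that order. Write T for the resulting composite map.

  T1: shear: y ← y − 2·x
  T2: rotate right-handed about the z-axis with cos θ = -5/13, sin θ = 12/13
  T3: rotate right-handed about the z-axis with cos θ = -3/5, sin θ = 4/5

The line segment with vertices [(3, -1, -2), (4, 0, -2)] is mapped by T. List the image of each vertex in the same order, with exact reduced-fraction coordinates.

image vertices: (-491/65, 63/65, -2), (-116/13, 8/13, -2)

T1 shear: y ← y − 2·x: (3, -1, -2) → (3, -7, -2); (4, 0, -2) → (4, -8, -2)
T2 rotate right-handed about the z-axis with cos θ = -5/13, sin θ = 12/13: (3, -7, -2) → (69/13, 71/13, -2); (4, -8, -2) → (76/13, 88/13, -2)
T3 rotate right-handed about the z-axis with cos θ = -3/5, sin θ = 4/5: (69/13, 71/13, -2) → (-491/65, 63/65, -2); (76/13, 88/13, -2) → (-116/13, 8/13, -2)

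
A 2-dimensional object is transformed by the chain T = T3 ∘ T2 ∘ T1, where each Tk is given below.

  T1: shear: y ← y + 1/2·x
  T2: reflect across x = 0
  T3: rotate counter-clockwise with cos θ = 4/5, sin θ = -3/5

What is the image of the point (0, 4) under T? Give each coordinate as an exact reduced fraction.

T1 shear: y ← y + 1/2·x: (0, 4) → (0, 4)
T2 reflect across x = 0: (0, 4) → (0, 4)
T3 rotate counter-clockwise with cos θ = 4/5, sin θ = -3/5: (0, 4) → (12/5, 16/5)

T(p) = (12/5, 16/5)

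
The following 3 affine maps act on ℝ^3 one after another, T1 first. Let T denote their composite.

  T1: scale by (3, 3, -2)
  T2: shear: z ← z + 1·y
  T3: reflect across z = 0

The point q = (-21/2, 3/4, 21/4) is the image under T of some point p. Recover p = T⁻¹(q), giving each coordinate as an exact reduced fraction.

p = (-7/2, 1/4, 3)

T1 = [3 0 0 0; 0 3 0 0; 0 0 -2 0; 0 0 0 1]
T2·T1 = [3 0 0 0; 0 3 0 0; 0 3 -2 0; 0 0 0 1]
T3·…·T1 = [3 0 0 0; 0 3 0 0; 0 -3 2 0; 0 0 0 1]
det M = 18; M⁻¹ = [1/3 0 0 0; 0 1/3 0 0; 0 1/2 1/2 0; 0 0 0 1]
M⁻¹ · (-21/2, 3/4, 21/4)ᵀ = (-7/2, 1/4, 3)ᵀ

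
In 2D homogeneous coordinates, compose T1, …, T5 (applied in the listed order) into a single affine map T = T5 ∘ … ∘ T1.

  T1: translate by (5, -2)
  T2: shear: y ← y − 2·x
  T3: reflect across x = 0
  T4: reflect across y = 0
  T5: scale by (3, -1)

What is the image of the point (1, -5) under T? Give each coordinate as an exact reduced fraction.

T(p) = (-18, -19)

T1 translate by (5, -2): (1, -5) → (6, -7)
T2 shear: y ← y − 2·x: (6, -7) → (6, -19)
T3 reflect across x = 0: (6, -19) → (-6, -19)
T4 reflect across y = 0: (-6, -19) → (-6, 19)
T5 scale by (3, -1): (-6, 19) → (-18, -19)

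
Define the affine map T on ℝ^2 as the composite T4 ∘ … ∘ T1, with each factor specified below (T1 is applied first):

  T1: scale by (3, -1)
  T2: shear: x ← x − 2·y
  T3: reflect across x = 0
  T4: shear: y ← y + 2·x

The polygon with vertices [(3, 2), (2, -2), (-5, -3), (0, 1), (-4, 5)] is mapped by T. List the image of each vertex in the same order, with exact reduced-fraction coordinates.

image vertices: (-13, -28), (-2, -2), (21, 45), (-2, -5), (2, -1)

T1 scale by (3, -1): (3, 2) → (9, -2); (2, -2) → (6, 2); (-5, -3) → (-15, 3); (0, 1) → (0, -1); (-4, 5) → (-12, -5)
T2 shear: x ← x − 2·y: (9, -2) → (13, -2); (6, 2) → (2, 2); (-15, 3) → (-21, 3); (0, -1) → (2, -1); (-12, -5) → (-2, -5)
T3 reflect across x = 0: (13, -2) → (-13, -2); (2, 2) → (-2, 2); (-21, 3) → (21, 3); (2, -1) → (-2, -1); (-2, -5) → (2, -5)
T4 shear: y ← y + 2·x: (-13, -2) → (-13, -28); (-2, 2) → (-2, -2); (21, 3) → (21, 45); (-2, -1) → (-2, -5); (2, -5) → (2, -1)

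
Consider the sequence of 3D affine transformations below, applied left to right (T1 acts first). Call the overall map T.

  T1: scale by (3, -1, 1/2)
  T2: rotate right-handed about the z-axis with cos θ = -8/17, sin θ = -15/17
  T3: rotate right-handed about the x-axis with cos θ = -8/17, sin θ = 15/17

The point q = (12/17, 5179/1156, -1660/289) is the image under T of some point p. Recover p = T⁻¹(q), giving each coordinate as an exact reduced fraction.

T1 = [3 0 0 0; 0 -1 0 0; 0 0 1/2 0; 0 0 0 1]
T2·T1 = [-24/17 -15/17 0 0; -45/17 8/17 0 0; 0 0 1/2 0; 0 0 0 1]
T3·…·T1 = [-24/17 -15/17 0 0; 360/289 -64/289 -15/34 0; -675/289 120/289 -4/17 0; 0 0 0 1]
det M = -3/2; M⁻¹ = [-8/51 40/289 -75/289 0; -15/17 -64/289 120/289 0; 0 -30/17 -16/17 0; 0 0 0 1]
M⁻¹ · (12/17, 5179/1156, -1660/289)ᵀ = (2, -4, -5/2)ᵀ

p = (2, -4, -5/2)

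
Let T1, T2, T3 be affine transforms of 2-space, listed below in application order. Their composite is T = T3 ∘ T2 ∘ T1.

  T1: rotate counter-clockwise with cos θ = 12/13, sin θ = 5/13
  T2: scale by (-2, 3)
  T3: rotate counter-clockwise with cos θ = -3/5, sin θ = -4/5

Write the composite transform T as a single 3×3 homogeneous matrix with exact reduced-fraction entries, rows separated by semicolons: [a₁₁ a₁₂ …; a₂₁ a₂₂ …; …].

T1 = [12/13 -5/13 0; 5/13 12/13 0; 0 0 1]
T2·T1 = [-24/13 10/13 0; 15/13 36/13 0; 0 0 1]
T3·…·T1 = [132/65 114/65 0; 51/65 -148/65 0; 0 0 1]

T = [132/65 114/65 0; 51/65 -148/65 0; 0 0 1]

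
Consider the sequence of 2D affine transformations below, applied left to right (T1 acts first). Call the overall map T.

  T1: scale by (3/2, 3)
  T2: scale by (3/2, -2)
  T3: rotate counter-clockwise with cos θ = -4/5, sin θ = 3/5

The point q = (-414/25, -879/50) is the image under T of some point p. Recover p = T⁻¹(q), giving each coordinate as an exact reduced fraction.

p = (6/5, -4)

T1 = [3/2 0 0; 0 3 0; 0 0 1]
T2·T1 = [9/4 0 0; 0 -6 0; 0 0 1]
T3·…·T1 = [-9/5 18/5 0; 27/20 24/5 0; 0 0 1]
det M = -27/2; M⁻¹ = [-16/45 4/15 0; 1/10 2/15 0; 0 0 1]
M⁻¹ · (-414/25, -879/50)ᵀ = (6/5, -4)ᵀ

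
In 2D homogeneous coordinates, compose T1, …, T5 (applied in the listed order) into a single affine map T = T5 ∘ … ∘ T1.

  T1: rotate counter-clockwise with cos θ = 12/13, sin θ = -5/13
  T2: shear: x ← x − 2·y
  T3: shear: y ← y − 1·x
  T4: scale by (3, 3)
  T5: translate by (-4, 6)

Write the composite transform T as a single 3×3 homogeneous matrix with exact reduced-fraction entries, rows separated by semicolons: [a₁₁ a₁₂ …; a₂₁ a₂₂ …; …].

T1 = [12/13 5/13 0; -5/13 12/13 0; 0 0 1]
T2·T1 = [22/13 -19/13 0; -5/13 12/13 0; 0 0 1]
T3·…·T1 = [22/13 -19/13 0; -27/13 31/13 0; 0 0 1]
T4·…·T1 = [66/13 -57/13 0; -81/13 93/13 0; 0 0 1]
T5·…·T1 = [66/13 -57/13 -4; -81/13 93/13 6; 0 0 1]

T = [66/13 -57/13 -4; -81/13 93/13 6; 0 0 1]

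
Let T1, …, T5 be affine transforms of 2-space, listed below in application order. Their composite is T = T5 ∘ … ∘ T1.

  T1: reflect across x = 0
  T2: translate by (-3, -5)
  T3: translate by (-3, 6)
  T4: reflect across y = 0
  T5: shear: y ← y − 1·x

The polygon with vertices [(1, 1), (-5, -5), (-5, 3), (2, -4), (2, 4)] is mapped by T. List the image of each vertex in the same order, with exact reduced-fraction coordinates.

T1 reflect across x = 0: (1, 1) → (-1, 1); (-5, -5) → (5, -5); (-5, 3) → (5, 3); (2, -4) → (-2, -4); (2, 4) → (-2, 4)
T2 translate by (-3, -5): (-1, 1) → (-4, -4); (5, -5) → (2, -10); (5, 3) → (2, -2); (-2, -4) → (-5, -9); (-2, 4) → (-5, -1)
T3 translate by (-3, 6): (-4, -4) → (-7, 2); (2, -10) → (-1, -4); (2, -2) → (-1, 4); (-5, -9) → (-8, -3); (-5, -1) → (-8, 5)
T4 reflect across y = 0: (-7, 2) → (-7, -2); (-1, -4) → (-1, 4); (-1, 4) → (-1, -4); (-8, -3) → (-8, 3); (-8, 5) → (-8, -5)
T5 shear: y ← y − 1·x: (-7, -2) → (-7, 5); (-1, 4) → (-1, 5); (-1, -4) → (-1, -3); (-8, 3) → (-8, 11); (-8, -5) → (-8, 3)

image vertices: (-7, 5), (-1, 5), (-1, -3), (-8, 11), (-8, 3)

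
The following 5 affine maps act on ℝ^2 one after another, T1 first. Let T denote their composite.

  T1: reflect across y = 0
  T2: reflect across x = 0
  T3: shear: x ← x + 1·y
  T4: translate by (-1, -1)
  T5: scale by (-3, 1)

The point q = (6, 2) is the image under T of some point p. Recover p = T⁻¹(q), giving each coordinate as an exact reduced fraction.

T1 = [1 0 0; 0 -1 0; 0 0 1]
T2·T1 = [-1 0 0; 0 -1 0; 0 0 1]
T3·…·T1 = [-1 -1 0; 0 -1 0; 0 0 1]
T4·…·T1 = [-1 -1 -1; 0 -1 -1; 0 0 1]
T5·…·T1 = [3 3 3; 0 -1 -1; 0 0 1]
det M = -3; M⁻¹ = [1/3 1 0; 0 -1 -1; 0 0 1]
M⁻¹ · (6, 2)ᵀ = (4, -3)ᵀ

p = (4, -3)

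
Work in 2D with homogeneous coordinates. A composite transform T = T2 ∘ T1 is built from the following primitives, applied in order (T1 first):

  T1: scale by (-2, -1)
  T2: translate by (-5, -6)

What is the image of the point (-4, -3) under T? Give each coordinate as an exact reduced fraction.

T1 scale by (-2, -1): (-4, -3) → (8, 3)
T2 translate by (-5, -6): (8, 3) → (3, -3)

T(p) = (3, -3)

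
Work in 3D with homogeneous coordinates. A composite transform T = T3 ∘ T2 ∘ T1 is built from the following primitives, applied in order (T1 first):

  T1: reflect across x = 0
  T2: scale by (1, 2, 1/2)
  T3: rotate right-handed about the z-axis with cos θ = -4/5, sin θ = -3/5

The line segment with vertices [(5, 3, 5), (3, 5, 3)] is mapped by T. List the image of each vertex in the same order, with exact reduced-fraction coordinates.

image vertices: (38/5, -9/5, 5/2), (42/5, -31/5, 3/2)

T1 reflect across x = 0: (5, 3, 5) → (-5, 3, 5); (3, 5, 3) → (-3, 5, 3)
T2 scale by (1, 2, 1/2): (-5, 3, 5) → (-5, 6, 5/2); (-3, 5, 3) → (-3, 10, 3/2)
T3 rotate right-handed about the z-axis with cos θ = -4/5, sin θ = -3/5: (-5, 6, 5/2) → (38/5, -9/5, 5/2); (-3, 10, 3/2) → (42/5, -31/5, 3/2)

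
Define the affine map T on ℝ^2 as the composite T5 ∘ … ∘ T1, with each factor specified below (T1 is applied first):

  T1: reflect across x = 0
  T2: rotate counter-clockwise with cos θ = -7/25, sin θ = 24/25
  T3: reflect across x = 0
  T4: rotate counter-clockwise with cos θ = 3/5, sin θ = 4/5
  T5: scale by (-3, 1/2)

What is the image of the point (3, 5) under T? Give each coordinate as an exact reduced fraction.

T(p) = (-87/5, 3/10)

T1 reflect across x = 0: (3, 5) → (-3, 5)
T2 rotate counter-clockwise with cos θ = -7/25, sin θ = 24/25: (-3, 5) → (-99/25, -107/25)
T3 reflect across x = 0: (-99/25, -107/25) → (99/25, -107/25)
T4 rotate counter-clockwise with cos θ = 3/5, sin θ = 4/5: (99/25, -107/25) → (29/5, 3/5)
T5 scale by (-3, 1/2): (29/5, 3/5) → (-87/5, 3/10)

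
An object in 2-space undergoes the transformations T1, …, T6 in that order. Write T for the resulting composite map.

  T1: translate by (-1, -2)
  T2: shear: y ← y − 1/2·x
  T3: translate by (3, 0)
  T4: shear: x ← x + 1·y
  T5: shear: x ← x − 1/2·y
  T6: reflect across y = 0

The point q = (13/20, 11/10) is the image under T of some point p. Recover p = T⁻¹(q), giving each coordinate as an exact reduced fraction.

T1 = [1 0 -1; 0 1 -2; 0 0 1]
T2·T1 = [1 0 -1; -1/2 1 -3/2; 0 0 1]
T3·…·T1 = [1 0 2; -1/2 1 -3/2; 0 0 1]
T4·…·T1 = [1/2 1 1/2; -1/2 1 -3/2; 0 0 1]
T5·…·T1 = [3/4 1/2 5/4; -1/2 1 -3/2; 0 0 1]
T6·…·T1 = [3/4 1/2 5/4; 1/2 -1 3/2; 0 0 1]
det M = -1; M⁻¹ = [1 1/2 -2; 1/2 -3/4 1/2; 0 0 1]
M⁻¹ · (13/20, 11/10)ᵀ = (-4/5, 0)ᵀ

p = (-4/5, 0)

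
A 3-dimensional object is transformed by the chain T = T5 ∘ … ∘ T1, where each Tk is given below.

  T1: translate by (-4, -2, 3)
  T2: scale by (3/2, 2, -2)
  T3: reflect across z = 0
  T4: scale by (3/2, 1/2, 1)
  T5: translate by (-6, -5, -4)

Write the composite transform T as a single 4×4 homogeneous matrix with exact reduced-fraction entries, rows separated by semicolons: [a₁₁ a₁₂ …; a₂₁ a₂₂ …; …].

T1 = [1 0 0 -4; 0 1 0 -2; 0 0 1 3; 0 0 0 1]
T2·T1 = [3/2 0 0 -6; 0 2 0 -4; 0 0 -2 -6; 0 0 0 1]
T3·…·T1 = [3/2 0 0 -6; 0 2 0 -4; 0 0 2 6; 0 0 0 1]
T4·…·T1 = [9/4 0 0 -9; 0 1 0 -2; 0 0 2 6; 0 0 0 1]
T5·…·T1 = [9/4 0 0 -15; 0 1 0 -7; 0 0 2 2; 0 0 0 1]

T = [9/4 0 0 -15; 0 1 0 -7; 0 0 2 2; 0 0 0 1]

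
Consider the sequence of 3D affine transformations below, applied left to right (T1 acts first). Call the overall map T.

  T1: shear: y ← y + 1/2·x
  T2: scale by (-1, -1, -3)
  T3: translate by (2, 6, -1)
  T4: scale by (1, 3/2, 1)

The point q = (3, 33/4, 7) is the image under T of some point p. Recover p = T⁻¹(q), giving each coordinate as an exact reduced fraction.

p = (-1, 1, -8/3)

T1 = [1 0 0 0; 1/2 1 0 0; 0 0 1 0; 0 0 0 1]
T2·T1 = [-1 0 0 0; -1/2 -1 0 0; 0 0 -3 0; 0 0 0 1]
T3·…·T1 = [-1 0 0 2; -1/2 -1 0 6; 0 0 -3 -1; 0 0 0 1]
T4·…·T1 = [-1 0 0 2; -3/4 -3/2 0 9; 0 0 -3 -1; 0 0 0 1]
det M = -9/2; M⁻¹ = [-1 0 0 2; 1/2 -2/3 0 5; 0 0 -1/3 -1/3; 0 0 0 1]
M⁻¹ · (3, 33/4, 7)ᵀ = (-1, 1, -8/3)ᵀ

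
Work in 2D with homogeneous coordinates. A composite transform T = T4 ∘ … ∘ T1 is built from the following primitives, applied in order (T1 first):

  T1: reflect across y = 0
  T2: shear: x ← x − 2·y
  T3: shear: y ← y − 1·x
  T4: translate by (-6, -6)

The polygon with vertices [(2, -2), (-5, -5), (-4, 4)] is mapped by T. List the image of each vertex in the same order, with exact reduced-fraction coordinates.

T1 reflect across y = 0: (2, -2) → (2, 2); (-5, -5) → (-5, 5); (-4, 4) → (-4, -4)
T2 shear: x ← x − 2·y: (2, 2) → (-2, 2); (-5, 5) → (-15, 5); (-4, -4) → (4, -4)
T3 shear: y ← y − 1·x: (-2, 2) → (-2, 4); (-15, 5) → (-15, 20); (4, -4) → (4, -8)
T4 translate by (-6, -6): (-2, 4) → (-8, -2); (-15, 20) → (-21, 14); (4, -8) → (-2, -14)

image vertices: (-8, -2), (-21, 14), (-2, -14)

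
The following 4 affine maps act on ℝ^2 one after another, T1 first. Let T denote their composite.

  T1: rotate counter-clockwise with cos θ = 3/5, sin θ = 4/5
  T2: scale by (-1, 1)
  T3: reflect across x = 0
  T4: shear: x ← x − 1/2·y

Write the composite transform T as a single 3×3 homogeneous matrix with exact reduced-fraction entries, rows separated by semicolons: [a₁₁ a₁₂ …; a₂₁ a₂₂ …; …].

T = [1/5 -11/10 0; 4/5 3/5 0; 0 0 1]

T1 = [3/5 -4/5 0; 4/5 3/5 0; 0 0 1]
T2·T1 = [-3/5 4/5 0; 4/5 3/5 0; 0 0 1]
T3·…·T1 = [3/5 -4/5 0; 4/5 3/5 0; 0 0 1]
T4·…·T1 = [1/5 -11/10 0; 4/5 3/5 0; 0 0 1]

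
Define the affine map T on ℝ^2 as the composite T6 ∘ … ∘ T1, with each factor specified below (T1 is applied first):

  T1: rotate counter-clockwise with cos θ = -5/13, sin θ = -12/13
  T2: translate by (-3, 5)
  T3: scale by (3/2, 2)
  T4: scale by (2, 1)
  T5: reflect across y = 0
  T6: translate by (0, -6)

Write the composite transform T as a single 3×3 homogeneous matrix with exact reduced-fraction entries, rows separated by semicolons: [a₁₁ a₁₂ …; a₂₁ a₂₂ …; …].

T1 = [-5/13 12/13 0; -12/13 -5/13 0; 0 0 1]
T2·T1 = [-5/13 12/13 -3; -12/13 -5/13 5; 0 0 1]
T3·…·T1 = [-15/26 18/13 -9/2; -24/13 -10/13 10; 0 0 1]
T4·…·T1 = [-15/13 36/13 -9; -24/13 -10/13 10; 0 0 1]
T5·…·T1 = [-15/13 36/13 -9; 24/13 10/13 -10; 0 0 1]
T6·…·T1 = [-15/13 36/13 -9; 24/13 10/13 -16; 0 0 1]

T = [-15/13 36/13 -9; 24/13 10/13 -16; 0 0 1]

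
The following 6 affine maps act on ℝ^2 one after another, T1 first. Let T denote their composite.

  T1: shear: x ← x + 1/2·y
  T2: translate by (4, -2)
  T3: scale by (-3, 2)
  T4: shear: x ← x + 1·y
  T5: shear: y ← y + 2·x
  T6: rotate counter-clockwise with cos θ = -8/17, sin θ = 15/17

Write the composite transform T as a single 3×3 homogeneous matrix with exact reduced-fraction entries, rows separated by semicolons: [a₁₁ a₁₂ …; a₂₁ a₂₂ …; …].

T = [114/17 -49/17 668/17; 3/17 -33/34 48/17; 0 0 1]

T1 = [1 1/2 0; 0 1 0; 0 0 1]
T2·T1 = [1 1/2 4; 0 1 -2; 0 0 1]
T3·…·T1 = [-3 -3/2 -12; 0 2 -4; 0 0 1]
T4·…·T1 = [-3 1/2 -16; 0 2 -4; 0 0 1]
T5·…·T1 = [-3 1/2 -16; -6 3 -36; 0 0 1]
T6·…·T1 = [114/17 -49/17 668/17; 3/17 -33/34 48/17; 0 0 1]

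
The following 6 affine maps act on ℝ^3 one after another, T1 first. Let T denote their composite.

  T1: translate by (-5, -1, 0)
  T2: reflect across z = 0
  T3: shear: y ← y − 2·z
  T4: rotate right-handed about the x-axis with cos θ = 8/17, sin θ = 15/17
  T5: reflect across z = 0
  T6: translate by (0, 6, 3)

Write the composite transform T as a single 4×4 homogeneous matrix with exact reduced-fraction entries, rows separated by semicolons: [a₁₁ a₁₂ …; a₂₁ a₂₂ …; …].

T1 = [1 0 0 -5; 0 1 0 -1; 0 0 1 0; 0 0 0 1]
T2·T1 = [1 0 0 -5; 0 1 0 -1; 0 0 -1 0; 0 0 0 1]
T3·…·T1 = [1 0 0 -5; 0 1 2 -1; 0 0 -1 0; 0 0 0 1]
T4·…·T1 = [1 0 0 -5; 0 8/17 31/17 -8/17; 0 15/17 22/17 -15/17; 0 0 0 1]
T5·…·T1 = [1 0 0 -5; 0 8/17 31/17 -8/17; 0 -15/17 -22/17 15/17; 0 0 0 1]
T6·…·T1 = [1 0 0 -5; 0 8/17 31/17 94/17; 0 -15/17 -22/17 66/17; 0 0 0 1]

T = [1 0 0 -5; 0 8/17 31/17 94/17; 0 -15/17 -22/17 66/17; 0 0 0 1]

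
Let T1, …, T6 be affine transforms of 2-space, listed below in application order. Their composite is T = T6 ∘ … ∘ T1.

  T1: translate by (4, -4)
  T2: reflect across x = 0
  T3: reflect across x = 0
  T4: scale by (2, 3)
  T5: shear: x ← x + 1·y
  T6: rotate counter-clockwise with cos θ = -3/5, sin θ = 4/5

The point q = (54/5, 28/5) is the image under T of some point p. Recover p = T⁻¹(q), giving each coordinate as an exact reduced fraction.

p = (1, 0)

T1 = [1 0 4; 0 1 -4; 0 0 1]
T2·T1 = [-1 0 -4; 0 1 -4; 0 0 1]
T3·…·T1 = [1 0 4; 0 1 -4; 0 0 1]
T4·…·T1 = [2 0 8; 0 3 -12; 0 0 1]
T5·…·T1 = [2 3 -4; 0 3 -12; 0 0 1]
T6·…·T1 = [-6/5 -21/5 12; 8/5 3/5 4; 0 0 1]
det M = 6; M⁻¹ = [1/10 7/10 -4; -4/15 -1/5 4; 0 0 1]
M⁻¹ · (54/5, 28/5)ᵀ = (1, 0)ᵀ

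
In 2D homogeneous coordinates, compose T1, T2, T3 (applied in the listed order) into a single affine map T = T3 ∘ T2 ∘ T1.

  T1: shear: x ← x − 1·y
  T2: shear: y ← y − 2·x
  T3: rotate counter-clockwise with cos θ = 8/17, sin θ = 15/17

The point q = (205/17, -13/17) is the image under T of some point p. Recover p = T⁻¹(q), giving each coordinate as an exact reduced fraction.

p = (4, -1)

T1 = [1 -1 0; 0 1 0; 0 0 1]
T2·T1 = [1 -1 0; -2 3 0; 0 0 1]
T3·…·T1 = [38/17 -53/17 0; -1/17 9/17 0; 0 0 1]
det M = 1; M⁻¹ = [9/17 53/17 0; 1/17 38/17 0; 0 0 1]
M⁻¹ · (205/17, -13/17)ᵀ = (4, -1)ᵀ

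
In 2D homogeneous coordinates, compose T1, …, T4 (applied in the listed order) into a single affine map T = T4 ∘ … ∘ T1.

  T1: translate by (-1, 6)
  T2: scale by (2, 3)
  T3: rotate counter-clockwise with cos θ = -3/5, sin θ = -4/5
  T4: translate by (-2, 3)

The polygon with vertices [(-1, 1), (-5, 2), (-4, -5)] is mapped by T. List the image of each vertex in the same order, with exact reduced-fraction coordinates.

T1 translate by (-1, 6): (-1, 1) → (-2, 7); (-5, 2) → (-6, 8); (-4, -5) → (-5, 1)
T2 scale by (2, 3): (-2, 7) → (-4, 21); (-6, 8) → (-12, 24); (-5, 1) → (-10, 3)
T3 rotate counter-clockwise with cos θ = -3/5, sin θ = -4/5: (-4, 21) → (96/5, -47/5); (-12, 24) → (132/5, -24/5); (-10, 3) → (42/5, 31/5)
T4 translate by (-2, 3): (96/5, -47/5) → (86/5, -32/5); (132/5, -24/5) → (122/5, -9/5); (42/5, 31/5) → (32/5, 46/5)

image vertices: (86/5, -32/5), (122/5, -9/5), (32/5, 46/5)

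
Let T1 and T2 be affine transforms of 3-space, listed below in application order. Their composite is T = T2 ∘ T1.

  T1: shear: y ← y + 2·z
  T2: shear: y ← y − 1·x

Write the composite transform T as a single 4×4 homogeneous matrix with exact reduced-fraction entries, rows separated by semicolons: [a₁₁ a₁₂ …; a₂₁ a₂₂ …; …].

T1 = [1 0 0 0; 0 1 2 0; 0 0 1 0; 0 0 0 1]
T2·T1 = [1 0 0 0; -1 1 2 0; 0 0 1 0; 0 0 0 1]

T = [1 0 0 0; -1 1 2 0; 0 0 1 0; 0 0 0 1]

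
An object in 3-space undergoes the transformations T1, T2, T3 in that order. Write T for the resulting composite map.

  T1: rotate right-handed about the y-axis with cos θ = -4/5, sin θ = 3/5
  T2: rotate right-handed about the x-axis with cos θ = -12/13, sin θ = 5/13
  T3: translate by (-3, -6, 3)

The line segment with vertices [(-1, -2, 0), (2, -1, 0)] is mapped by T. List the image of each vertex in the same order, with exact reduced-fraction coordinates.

image vertices: (-11/5, -57/13, 109/65), (-23/5, -60/13, 242/65)

T1 rotate right-handed about the y-axis with cos θ = -4/5, sin θ = 3/5: (-1, -2, 0) → (4/5, -2, 3/5); (2, -1, 0) → (-8/5, -1, -6/5)
T2 rotate right-handed about the x-axis with cos θ = -12/13, sin θ = 5/13: (4/5, -2, 3/5) → (4/5, 21/13, -86/65); (-8/5, -1, -6/5) → (-8/5, 18/13, 47/65)
T3 translate by (-3, -6, 3): (4/5, 21/13, -86/65) → (-11/5, -57/13, 109/65); (-8/5, 18/13, 47/65) → (-23/5, -60/13, 242/65)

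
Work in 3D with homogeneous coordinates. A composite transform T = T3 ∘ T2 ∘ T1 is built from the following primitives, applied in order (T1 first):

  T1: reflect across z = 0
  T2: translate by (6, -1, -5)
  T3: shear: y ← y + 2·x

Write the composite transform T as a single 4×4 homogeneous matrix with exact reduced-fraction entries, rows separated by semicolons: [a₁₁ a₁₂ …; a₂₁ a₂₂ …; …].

T = [1 0 0 6; 2 1 0 11; 0 0 -1 -5; 0 0 0 1]

T1 = [1 0 0 0; 0 1 0 0; 0 0 -1 0; 0 0 0 1]
T2·T1 = [1 0 0 6; 0 1 0 -1; 0 0 -1 -5; 0 0 0 1]
T3·…·T1 = [1 0 0 6; 2 1 0 11; 0 0 -1 -5; 0 0 0 1]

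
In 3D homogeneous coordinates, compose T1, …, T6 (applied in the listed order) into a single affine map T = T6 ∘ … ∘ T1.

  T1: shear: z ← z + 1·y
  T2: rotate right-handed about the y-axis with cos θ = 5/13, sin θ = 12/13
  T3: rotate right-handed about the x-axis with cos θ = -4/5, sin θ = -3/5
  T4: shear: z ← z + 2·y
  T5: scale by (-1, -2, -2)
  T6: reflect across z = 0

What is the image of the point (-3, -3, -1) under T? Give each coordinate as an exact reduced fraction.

T(p) = (63/13, -408/65, 922/65)

T1 shear: z ← z + 1·y: (-3, -3, -1) → (-3, -3, -4)
T2 rotate right-handed about the y-axis with cos θ = 5/13, sin θ = 12/13: (-3, -3, -4) → (-63/13, -3, 16/13)
T3 rotate right-handed about the x-axis with cos θ = -4/5, sin θ = -3/5: (-63/13, -3, 16/13) → (-63/13, 204/65, 53/65)
T4 shear: z ← z + 2·y: (-63/13, 204/65, 53/65) → (-63/13, 204/65, 461/65)
T5 scale by (-1, -2, -2): (-63/13, 204/65, 461/65) → (63/13, -408/65, -922/65)
T6 reflect across z = 0: (63/13, -408/65, -922/65) → (63/13, -408/65, 922/65)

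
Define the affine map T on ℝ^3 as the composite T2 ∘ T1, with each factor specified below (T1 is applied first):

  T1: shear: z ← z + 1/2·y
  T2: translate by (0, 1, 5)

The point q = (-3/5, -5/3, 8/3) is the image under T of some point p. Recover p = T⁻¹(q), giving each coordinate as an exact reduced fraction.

T1 = [1 0 0 0; 0 1 0 0; 0 1/2 1 0; 0 0 0 1]
T2·T1 = [1 0 0 0; 0 1 0 1; 0 1/2 1 5; 0 0 0 1]
det M = 1; M⁻¹ = [1 0 0 0; 0 1 0 -1; 0 -1/2 1 -9/2; 0 0 0 1]
M⁻¹ · (-3/5, -5/3, 8/3)ᵀ = (-3/5, -8/3, -1)ᵀ

p = (-3/5, -8/3, -1)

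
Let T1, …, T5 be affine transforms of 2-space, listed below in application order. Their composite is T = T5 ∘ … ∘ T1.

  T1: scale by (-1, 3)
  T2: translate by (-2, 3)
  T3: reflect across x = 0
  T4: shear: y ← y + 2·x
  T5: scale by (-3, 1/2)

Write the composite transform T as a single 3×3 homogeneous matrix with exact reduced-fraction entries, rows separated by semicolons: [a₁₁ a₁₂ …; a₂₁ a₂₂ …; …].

T = [-3 0 -6; 1 3/2 7/2; 0 0 1]

T1 = [-1 0 0; 0 3 0; 0 0 1]
T2·T1 = [-1 0 -2; 0 3 3; 0 0 1]
T3·…·T1 = [1 0 2; 0 3 3; 0 0 1]
T4·…·T1 = [1 0 2; 2 3 7; 0 0 1]
T5·…·T1 = [-3 0 -6; 1 3/2 7/2; 0 0 1]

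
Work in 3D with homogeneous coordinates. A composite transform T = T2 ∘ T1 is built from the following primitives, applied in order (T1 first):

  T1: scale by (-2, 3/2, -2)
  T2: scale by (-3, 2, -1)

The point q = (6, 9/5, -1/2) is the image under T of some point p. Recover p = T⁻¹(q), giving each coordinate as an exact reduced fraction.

T1 = [-2 0 0 0; 0 3/2 0 0; 0 0 -2 0; 0 0 0 1]
T2·T1 = [6 0 0 0; 0 3 0 0; 0 0 2 0; 0 0 0 1]
det M = 36; M⁻¹ = [1/6 0 0 0; 0 1/3 0 0; 0 0 1/2 0; 0 0 0 1]
M⁻¹ · (6, 9/5, -1/2)ᵀ = (1, 3/5, -1/4)ᵀ

p = (1, 3/5, -1/4)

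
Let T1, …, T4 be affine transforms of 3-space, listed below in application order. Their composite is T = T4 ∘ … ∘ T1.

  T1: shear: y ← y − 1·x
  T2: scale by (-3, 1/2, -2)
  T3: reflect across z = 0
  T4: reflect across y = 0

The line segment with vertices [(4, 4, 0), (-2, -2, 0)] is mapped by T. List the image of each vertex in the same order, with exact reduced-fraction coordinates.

T1 shear: y ← y − 1·x: (4, 4, 0) → (4, 0, 0); (-2, -2, 0) → (-2, 0, 0)
T2 scale by (-3, 1/2, -2): (4, 0, 0) → (-12, 0, 0); (-2, 0, 0) → (6, 0, 0)
T3 reflect across z = 0: (-12, 0, 0) → (-12, 0, 0); (6, 0, 0) → (6, 0, 0)
T4 reflect across y = 0: (-12, 0, 0) → (-12, 0, 0); (6, 0, 0) → (6, 0, 0)

image vertices: (-12, 0, 0), (6, 0, 0)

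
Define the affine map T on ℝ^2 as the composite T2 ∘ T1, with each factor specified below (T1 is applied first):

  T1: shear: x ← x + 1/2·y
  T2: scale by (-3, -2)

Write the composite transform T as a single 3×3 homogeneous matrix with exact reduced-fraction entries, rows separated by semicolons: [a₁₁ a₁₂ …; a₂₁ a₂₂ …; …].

T = [-3 -3/2 0; 0 -2 0; 0 0 1]

T1 = [1 1/2 0; 0 1 0; 0 0 1]
T2·T1 = [-3 -3/2 0; 0 -2 0; 0 0 1]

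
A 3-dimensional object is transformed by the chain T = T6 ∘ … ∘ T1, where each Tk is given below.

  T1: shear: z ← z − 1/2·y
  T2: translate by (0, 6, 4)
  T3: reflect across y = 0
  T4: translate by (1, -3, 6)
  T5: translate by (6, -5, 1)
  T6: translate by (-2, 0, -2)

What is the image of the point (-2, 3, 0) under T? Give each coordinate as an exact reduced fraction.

T(p) = (3, -17, 15/2)

T1 shear: z ← z − 1/2·y: (-2, 3, 0) → (-2, 3, -3/2)
T2 translate by (0, 6, 4): (-2, 3, -3/2) → (-2, 9, 5/2)
T3 reflect across y = 0: (-2, 9, 5/2) → (-2, -9, 5/2)
T4 translate by (1, -3, 6): (-2, -9, 5/2) → (-1, -12, 17/2)
T5 translate by (6, -5, 1): (-1, -12, 17/2) → (5, -17, 19/2)
T6 translate by (-2, 0, -2): (5, -17, 19/2) → (3, -17, 15/2)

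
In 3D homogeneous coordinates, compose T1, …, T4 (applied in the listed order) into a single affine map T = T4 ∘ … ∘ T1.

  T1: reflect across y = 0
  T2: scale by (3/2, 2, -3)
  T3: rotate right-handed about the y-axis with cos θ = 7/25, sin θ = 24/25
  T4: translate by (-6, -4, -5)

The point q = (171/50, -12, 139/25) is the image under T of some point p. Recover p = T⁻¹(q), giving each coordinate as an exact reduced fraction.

T1 = [1 0 0 0; 0 -1 0 0; 0 0 1 0; 0 0 0 1]
T2·T1 = [3/2 0 0 0; 0 -2 0 0; 0 0 -3 0; 0 0 0 1]
T3·…·T1 = [21/50 0 -72/25 0; 0 -2 0 0; -36/25 0 -21/25 0; 0 0 0 1]
T4·…·T1 = [21/50 0 -72/25 -6; 0 -2 0 -4; -36/25 0 -21/25 -5; 0 0 0 1]
det M = 9; M⁻¹ = [14/75 0 -16/25 -52/25; 0 -1/2 0 -2; -8/25 0 -7/75 -179/75; 0 0 0 1]
M⁻¹ · (171/50, -12, 139/25)ᵀ = (-5, 4, -4)ᵀ

p = (-5, 4, -4)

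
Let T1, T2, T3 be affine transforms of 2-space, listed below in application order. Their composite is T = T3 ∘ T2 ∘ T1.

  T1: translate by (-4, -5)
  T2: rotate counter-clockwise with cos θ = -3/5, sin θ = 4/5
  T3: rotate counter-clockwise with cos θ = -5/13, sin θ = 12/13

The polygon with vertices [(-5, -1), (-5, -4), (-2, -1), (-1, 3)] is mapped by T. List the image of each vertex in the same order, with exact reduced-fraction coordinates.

T1 translate by (-4, -5): (-5, -1) → (-9, -6); (-5, -4) → (-9, -9); (-2, -1) → (-6, -6); (-1, 3) → (-5, -2)
T2 rotate counter-clockwise with cos θ = -3/5, sin θ = 4/5: (-9, -6) → (51/5, -18/5); (-9, -9) → (63/5, -9/5); (-6, -6) → (42/5, -6/5); (-5, -2) → (23/5, -14/5)
T3 rotate counter-clockwise with cos θ = -5/13, sin θ = 12/13: (51/5, -18/5) → (-3/5, 54/5); (63/5, -9/5) → (-207/65, 801/65); (42/5, -6/5) → (-138/65, 534/65); (23/5, -14/5) → (53/65, 346/65)

image vertices: (-3/5, 54/5), (-207/65, 801/65), (-138/65, 534/65), (53/65, 346/65)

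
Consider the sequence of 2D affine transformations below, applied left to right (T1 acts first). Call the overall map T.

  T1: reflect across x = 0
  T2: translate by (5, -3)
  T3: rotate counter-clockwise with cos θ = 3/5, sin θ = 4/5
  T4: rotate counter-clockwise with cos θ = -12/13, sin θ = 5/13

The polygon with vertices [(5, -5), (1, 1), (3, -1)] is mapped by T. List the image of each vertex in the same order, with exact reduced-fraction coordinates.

image vertices: (-264/65, 448/65), (-58/13, -4/13), (-244/65, 158/65)

T1 reflect across x = 0: (5, -5) → (-5, -5); (1, 1) → (-1, 1); (3, -1) → (-3, -1)
T2 translate by (5, -3): (-5, -5) → (0, -8); (-1, 1) → (4, -2); (-3, -1) → (2, -4)
T3 rotate counter-clockwise with cos θ = 3/5, sin θ = 4/5: (0, -8) → (32/5, -24/5); (4, -2) → (4, 2); (2, -4) → (22/5, -4/5)
T4 rotate counter-clockwise with cos θ = -12/13, sin θ = 5/13: (32/5, -24/5) → (-264/65, 448/65); (4, 2) → (-58/13, -4/13); (22/5, -4/5) → (-244/65, 158/65)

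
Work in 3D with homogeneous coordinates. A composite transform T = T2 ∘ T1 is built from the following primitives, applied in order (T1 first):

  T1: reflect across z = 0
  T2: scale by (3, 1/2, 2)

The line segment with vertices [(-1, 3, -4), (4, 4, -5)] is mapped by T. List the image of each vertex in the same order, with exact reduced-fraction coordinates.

image vertices: (-3, 3/2, 8), (12, 2, 10)

T1 reflect across z = 0: (-1, 3, -4) → (-1, 3, 4); (4, 4, -5) → (4, 4, 5)
T2 scale by (3, 1/2, 2): (-1, 3, 4) → (-3, 3/2, 8); (4, 4, 5) → (12, 2, 10)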